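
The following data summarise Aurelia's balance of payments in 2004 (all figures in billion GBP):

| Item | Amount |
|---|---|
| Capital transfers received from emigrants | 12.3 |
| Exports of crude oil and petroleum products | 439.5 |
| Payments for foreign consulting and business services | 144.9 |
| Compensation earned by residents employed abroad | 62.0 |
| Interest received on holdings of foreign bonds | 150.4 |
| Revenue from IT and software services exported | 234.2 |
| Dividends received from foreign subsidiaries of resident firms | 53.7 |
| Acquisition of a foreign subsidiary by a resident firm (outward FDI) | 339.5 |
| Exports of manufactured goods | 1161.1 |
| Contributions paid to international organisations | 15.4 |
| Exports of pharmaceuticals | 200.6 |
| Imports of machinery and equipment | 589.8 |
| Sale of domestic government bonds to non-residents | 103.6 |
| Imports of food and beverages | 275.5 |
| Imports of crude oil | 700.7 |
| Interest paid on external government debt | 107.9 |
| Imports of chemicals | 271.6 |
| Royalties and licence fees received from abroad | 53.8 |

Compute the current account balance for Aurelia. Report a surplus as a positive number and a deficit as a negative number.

Goods: -589.8 - 275.5 + 200.6 - 271.6 + 1161.1 - 700.7 + 439.5 = -36.4
Services: -144.9 + 53.8 + 234.2 = 143.1
Primary income: 53.7 + 62.0 + 150.4 - 107.9 = 158.2
Secondary income: -15.4
Current account = (-36.4) + 143.1 + 158.2 + (-15.4) = 249.5
(Excluded from the current account — capital account: capital transfers received from emigrants 12.3; financial account: acquisition of a foreign subsidiary by a resident firm (outward FDI) 339.5, sale of domestic government bonds to non-residents 103.6.)

249.5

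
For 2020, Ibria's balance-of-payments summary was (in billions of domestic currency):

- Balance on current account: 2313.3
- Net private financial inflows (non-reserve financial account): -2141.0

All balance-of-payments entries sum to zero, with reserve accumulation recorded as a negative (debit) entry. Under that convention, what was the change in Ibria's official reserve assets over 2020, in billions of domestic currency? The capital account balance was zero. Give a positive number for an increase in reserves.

Official reserve transactions balance = -(2313.3 + (-2141.0)) = -172.3
An accumulation of reserves is recorded as a debit (negative entry), so the change in the stock of reserves is the negative of that balance.
Change in official reserves = -(-172.3) = 172.3

172.3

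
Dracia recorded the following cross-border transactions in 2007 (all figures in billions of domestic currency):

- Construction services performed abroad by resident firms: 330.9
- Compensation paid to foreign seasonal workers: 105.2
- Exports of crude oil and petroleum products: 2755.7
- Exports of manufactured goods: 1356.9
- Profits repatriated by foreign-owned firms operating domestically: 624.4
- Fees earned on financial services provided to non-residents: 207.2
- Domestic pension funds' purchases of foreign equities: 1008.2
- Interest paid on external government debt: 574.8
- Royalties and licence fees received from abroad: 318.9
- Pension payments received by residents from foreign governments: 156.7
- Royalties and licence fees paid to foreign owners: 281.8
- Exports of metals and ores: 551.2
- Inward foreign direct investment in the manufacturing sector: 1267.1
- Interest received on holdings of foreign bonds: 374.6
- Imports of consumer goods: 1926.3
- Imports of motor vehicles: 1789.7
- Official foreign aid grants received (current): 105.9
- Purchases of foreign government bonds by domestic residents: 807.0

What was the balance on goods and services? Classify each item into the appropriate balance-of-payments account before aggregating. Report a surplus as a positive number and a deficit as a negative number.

1523.0

Goods: 1356.9 - 1789.7 + 551.2 - 1926.3 + 2755.7 = 947.8
Services: 207.2 - 281.8 + 318.9 + 330.9 = 575.2
Trade balance = 947.8 + 575.2 = 1523.0
(Excluded from the trade balance — primary income: compensation paid to foreign seasonal workers 105.2, profits repatriated by foreign-owned firms operating domestically 624.4, interest paid on external government debt 574.8, interest received on holdings of foreign bonds 374.6; financial account: domestic pension funds' purchases of foreign equities 1008.2, inward foreign direct investment in the manufacturing sector 1267.1, purchases of foreign government bonds by domestic residents 807.0; secondary income: pension payments received by residents from foreign governments 156.7, official foreign aid grants received (current) 105.9.)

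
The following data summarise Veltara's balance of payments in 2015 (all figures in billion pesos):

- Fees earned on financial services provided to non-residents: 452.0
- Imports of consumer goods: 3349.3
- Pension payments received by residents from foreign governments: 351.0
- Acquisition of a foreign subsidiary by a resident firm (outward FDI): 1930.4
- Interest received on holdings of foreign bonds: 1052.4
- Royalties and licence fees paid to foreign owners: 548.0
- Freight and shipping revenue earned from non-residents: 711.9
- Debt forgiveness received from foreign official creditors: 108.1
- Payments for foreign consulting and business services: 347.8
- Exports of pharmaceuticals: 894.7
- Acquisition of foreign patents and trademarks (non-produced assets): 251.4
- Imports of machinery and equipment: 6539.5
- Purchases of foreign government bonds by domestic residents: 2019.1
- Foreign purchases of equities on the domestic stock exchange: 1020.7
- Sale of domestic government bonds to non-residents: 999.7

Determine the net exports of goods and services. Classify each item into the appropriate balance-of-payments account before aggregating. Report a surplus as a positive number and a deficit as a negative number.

-8726.0

Goods: -6539.5 + 894.7 - 3349.3 = -8994.1
Services: -548.0 + 452.0 + 711.9 - 347.8 = 268.1
Trade balance = -8994.1 + 268.1 = -8726.0
(Excluded from the trade balance — secondary income: pension payments received by residents from foreign governments 351.0; financial account: acquisition of a foreign subsidiary by a resident firm (outward FDI) 1930.4, purchases of foreign government bonds by domestic residents 2019.1, foreign purchases of equities on the domestic stock exchange 1020.7, sale of domestic government bonds to non-residents 999.7; primary income: interest received on holdings of foreign bonds 1052.4; capital account: debt forgiveness received from foreign official creditors 108.1, acquisition of foreign patents and trademarks (non-produced assets) 251.4.)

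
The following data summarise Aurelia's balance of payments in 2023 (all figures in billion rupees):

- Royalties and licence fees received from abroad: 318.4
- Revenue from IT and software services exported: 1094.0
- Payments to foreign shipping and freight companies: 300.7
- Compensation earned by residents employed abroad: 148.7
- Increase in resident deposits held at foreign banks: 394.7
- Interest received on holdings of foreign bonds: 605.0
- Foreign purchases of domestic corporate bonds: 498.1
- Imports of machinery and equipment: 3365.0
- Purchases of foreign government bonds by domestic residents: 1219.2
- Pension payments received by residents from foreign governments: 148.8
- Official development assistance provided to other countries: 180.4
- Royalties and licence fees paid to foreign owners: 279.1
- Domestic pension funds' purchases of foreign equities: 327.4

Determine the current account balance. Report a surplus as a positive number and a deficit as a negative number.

Goods: -3365.0
Services: -279.1 + 1094.0 - 300.7 + 318.4 = 832.6
Primary income: 148.7 + 605.0 = 753.7
Secondary income: 148.8 - 180.4 = -31.6
Current account = (-3365.0) + 832.6 + 753.7 + (-31.6) = -1810.3
(Excluded from the current account — financial account: increase in resident deposits held at foreign banks 394.7, foreign purchases of domestic corporate bonds 498.1, purchases of foreign government bonds by domestic residents 1219.2, domestic pension funds' purchases of foreign equities 327.4.)

-1810.3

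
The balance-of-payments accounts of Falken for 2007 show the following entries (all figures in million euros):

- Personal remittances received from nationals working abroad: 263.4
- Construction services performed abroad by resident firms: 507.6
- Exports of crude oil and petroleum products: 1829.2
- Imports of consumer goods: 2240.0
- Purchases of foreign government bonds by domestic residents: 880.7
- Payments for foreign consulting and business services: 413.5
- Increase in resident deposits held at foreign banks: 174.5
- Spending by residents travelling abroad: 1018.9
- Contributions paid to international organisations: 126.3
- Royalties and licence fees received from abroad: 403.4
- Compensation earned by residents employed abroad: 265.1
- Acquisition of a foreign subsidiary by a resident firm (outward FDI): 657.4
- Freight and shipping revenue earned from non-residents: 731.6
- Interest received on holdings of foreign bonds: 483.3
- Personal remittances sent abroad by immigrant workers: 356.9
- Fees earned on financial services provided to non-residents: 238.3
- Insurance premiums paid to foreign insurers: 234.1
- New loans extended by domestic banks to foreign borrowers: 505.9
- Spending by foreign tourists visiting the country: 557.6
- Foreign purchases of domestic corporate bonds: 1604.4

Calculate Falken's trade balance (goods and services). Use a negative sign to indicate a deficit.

Goods: 1829.2 - 2240.0 = -410.8
Services: 238.3 + 507.6 - 1018.9 + 731.6 - 234.1 - 413.5 + 403.4 + 557.6 = 772.0
Trade balance = -410.8 + 772.0 = 361.2
(Excluded from the trade balance — secondary income: personal remittances received from nationals working abroad 263.4, contributions paid to international organisations 126.3, personal remittances sent abroad by immigrant workers 356.9; financial account: purchases of foreign government bonds by domestic residents 880.7, increase in resident deposits held at foreign banks 174.5, acquisition of a foreign subsidiary by a resident firm (outward FDI) 657.4, new loans extended by domestic banks to foreign borrowers 505.9, foreign purchases of domestic corporate bonds 1604.4; primary income: compensation earned by residents employed abroad 265.1, interest received on holdings of foreign bonds 483.3.)

361.2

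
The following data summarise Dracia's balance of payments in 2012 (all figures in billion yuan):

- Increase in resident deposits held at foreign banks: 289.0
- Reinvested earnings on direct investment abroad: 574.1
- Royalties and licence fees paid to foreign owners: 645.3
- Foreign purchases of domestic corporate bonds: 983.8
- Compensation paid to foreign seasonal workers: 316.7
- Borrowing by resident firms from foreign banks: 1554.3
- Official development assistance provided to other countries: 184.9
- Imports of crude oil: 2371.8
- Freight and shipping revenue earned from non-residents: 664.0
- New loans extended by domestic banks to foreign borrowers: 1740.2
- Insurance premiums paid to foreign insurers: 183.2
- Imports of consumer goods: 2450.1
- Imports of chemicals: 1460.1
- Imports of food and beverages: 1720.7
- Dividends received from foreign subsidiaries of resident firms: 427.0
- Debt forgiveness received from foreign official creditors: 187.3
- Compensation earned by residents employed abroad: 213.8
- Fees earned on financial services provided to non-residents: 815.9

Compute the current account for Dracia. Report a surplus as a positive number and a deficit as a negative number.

Goods: -2371.8 - 1460.1 - 1720.7 - 2450.1 = -8002.7
Services: 664.0 - 645.3 - 183.2 + 815.9 = 651.4
Primary income: -316.7 + 427.0 + 574.1 + 213.8 = 898.2
Secondary income: -184.9
Current account = (-8002.7) + 651.4 + 898.2 + (-184.9) = -6638.0
(Excluded from the current account — financial account: increase in resident deposits held at foreign banks 289.0, foreign purchases of domestic corporate bonds 983.8, borrowing by resident firms from foreign banks 1554.3, new loans extended by domestic banks to foreign borrowers 1740.2; capital account: debt forgiveness received from foreign official creditors 187.3.)

-6638.0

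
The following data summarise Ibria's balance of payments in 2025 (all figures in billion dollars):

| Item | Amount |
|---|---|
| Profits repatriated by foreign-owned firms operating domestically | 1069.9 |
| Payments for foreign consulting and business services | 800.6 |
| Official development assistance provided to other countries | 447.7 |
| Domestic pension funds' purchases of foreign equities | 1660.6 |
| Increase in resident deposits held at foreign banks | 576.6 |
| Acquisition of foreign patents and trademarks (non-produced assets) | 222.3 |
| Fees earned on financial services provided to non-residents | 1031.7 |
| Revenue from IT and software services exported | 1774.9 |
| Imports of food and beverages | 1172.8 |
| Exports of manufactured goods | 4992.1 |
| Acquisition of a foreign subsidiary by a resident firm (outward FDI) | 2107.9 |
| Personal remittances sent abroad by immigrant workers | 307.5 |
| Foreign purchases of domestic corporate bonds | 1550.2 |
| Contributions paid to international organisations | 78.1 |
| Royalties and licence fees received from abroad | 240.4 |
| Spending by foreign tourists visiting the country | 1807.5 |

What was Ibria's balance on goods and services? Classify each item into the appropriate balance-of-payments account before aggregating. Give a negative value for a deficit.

Goods: -1172.8 + 4992.1 = 3819.3
Services: 1774.9 - 800.6 + 240.4 + 1807.5 + 1031.7 = 4053.9
Trade balance = 3819.3 + 4053.9 = 7873.2
(Excluded from the trade balance — primary income: profits repatriated by foreign-owned firms operating domestically 1069.9; secondary income: official development assistance provided to other countries 447.7, personal remittances sent abroad by immigrant workers 307.5, contributions paid to international organisations 78.1; financial account: domestic pension funds' purchases of foreign equities 1660.6, increase in resident deposits held at foreign banks 576.6, acquisition of a foreign subsidiary by a resident firm (outward FDI) 2107.9, foreign purchases of domestic corporate bonds 1550.2; capital account: acquisition of foreign patents and trademarks (non-produced assets) 222.3.)

7873.2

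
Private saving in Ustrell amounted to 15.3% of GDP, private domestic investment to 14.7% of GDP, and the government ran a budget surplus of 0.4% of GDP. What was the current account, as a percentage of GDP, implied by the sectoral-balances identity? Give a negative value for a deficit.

1.0

By the sectoral-balances identity, CA = (S_private - I) + (T - G).
Private balance = 15.3 - 14.7 = 0.6
Government balance (T - G) = 0.4
CA = 0.6 + 0.4 = 1.0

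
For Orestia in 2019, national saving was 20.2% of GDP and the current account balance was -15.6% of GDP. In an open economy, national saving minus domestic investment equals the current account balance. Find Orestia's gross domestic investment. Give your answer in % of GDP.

I = S - CA = 20.2 - (-15.6) = 35.8

35.8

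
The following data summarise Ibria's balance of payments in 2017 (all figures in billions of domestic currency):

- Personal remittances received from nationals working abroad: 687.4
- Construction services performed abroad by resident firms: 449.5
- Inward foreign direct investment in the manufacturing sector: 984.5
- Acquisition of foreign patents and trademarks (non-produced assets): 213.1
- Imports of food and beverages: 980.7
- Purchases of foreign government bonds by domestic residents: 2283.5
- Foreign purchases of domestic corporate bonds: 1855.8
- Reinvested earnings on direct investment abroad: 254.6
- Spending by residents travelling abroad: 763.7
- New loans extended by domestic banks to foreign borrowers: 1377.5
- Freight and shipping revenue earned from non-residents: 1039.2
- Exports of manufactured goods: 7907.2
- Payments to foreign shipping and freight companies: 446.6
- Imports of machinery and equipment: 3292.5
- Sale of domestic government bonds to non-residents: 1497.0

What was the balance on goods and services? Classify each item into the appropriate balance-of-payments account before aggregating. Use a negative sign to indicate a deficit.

3912.4

Goods: -980.7 + 7907.2 - 3292.5 = 3634.0
Services: -763.7 + 1039.2 - 446.6 + 449.5 = 278.4
Trade balance = 3634.0 + 278.4 = 3912.4
(Excluded from the trade balance — secondary income: personal remittances received from nationals working abroad 687.4; financial account: inward foreign direct investment in the manufacturing sector 984.5, purchases of foreign government bonds by domestic residents 2283.5, foreign purchases of domestic corporate bonds 1855.8, new loans extended by domestic banks to foreign borrowers 1377.5, sale of domestic government bonds to non-residents 1497.0; capital account: acquisition of foreign patents and trademarks (non-produced assets) 213.1; primary income: reinvested earnings on direct investment abroad 254.6.)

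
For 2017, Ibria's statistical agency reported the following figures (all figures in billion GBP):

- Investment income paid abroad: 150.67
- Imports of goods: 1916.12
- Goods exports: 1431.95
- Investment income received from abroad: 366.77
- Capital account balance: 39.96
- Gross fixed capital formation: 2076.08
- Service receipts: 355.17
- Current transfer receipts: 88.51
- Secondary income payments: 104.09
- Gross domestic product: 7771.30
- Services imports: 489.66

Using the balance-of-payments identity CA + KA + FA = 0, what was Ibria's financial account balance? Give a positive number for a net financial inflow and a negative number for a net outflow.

Goods balance = 1431.95 - 1916.12 = -484.17
Services balance = 355.17 - 489.66 = -134.49
Trade balance (goods + services) = -484.17 + (-134.49) = -618.66
Net primary income = 366.77 - 150.67 = 216.10
Net secondary income = 88.51 - 104.09 = -15.58
Current account = -618.66 + 216.10 + (-15.58) = -418.14
Financial account = -(-418.14 + 39.96) = 378.18

378.18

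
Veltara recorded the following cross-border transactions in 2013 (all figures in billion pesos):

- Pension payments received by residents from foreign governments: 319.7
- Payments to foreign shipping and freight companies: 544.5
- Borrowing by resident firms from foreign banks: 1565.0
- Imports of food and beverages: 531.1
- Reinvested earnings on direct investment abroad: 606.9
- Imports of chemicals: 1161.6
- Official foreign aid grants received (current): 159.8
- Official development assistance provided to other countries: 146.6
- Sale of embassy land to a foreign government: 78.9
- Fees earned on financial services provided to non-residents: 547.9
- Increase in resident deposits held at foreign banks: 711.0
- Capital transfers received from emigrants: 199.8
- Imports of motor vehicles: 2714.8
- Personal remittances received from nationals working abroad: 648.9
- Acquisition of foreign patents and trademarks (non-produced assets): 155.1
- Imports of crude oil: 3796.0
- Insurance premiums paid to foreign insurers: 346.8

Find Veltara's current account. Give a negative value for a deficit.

-6958.2

Goods: -3796.0 - 2714.8 - 531.1 - 1161.6 = -8203.5
Services: -544.5 - 346.8 + 547.9 = -343.4
Primary income: 606.9
Secondary income: 648.9 + 319.7 + 159.8 - 146.6 = 981.8
Current account = (-8203.5) + (-343.4) + 606.9 + 981.8 = -6958.2
(Excluded from the current account — financial account: borrowing by resident firms from foreign banks 1565.0, increase in resident deposits held at foreign banks 711.0; capital account: sale of embassy land to a foreign government 78.9, capital transfers received from emigrants 199.8, acquisition of foreign patents and trademarks (non-produced assets) 155.1.)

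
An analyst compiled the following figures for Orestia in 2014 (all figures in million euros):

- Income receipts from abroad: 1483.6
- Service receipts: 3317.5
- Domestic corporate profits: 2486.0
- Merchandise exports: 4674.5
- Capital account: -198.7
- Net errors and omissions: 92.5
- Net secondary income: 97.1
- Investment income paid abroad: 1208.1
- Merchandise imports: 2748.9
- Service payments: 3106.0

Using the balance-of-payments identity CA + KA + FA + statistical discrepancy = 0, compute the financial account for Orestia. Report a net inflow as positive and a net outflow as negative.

Goods balance = 4674.5 - 2748.9 = 1925.6
Services balance = 3317.5 - 3106.0 = 211.5
Trade balance (goods + services) = 1925.6 + 211.5 = 2137.1
Net primary income = 1483.6 - 1208.1 = 275.5
Net secondary income = 97.1
Current account = 2137.1 + 275.5 + 97.1 = 2509.7
Financial account = -(2509.7 + (-198.7) + 92.5) = -2403.5

-2403.5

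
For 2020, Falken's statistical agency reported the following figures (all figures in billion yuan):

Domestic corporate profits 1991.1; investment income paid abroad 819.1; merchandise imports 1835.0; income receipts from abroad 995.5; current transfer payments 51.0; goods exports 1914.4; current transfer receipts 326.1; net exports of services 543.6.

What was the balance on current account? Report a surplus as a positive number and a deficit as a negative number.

Goods balance = 1914.4 - 1835.0 = 79.4
Services balance = 543.6
Trade balance (goods + services) = 79.4 + 543.6 = 623.0
Net primary income = 995.5 - 819.1 = 176.4
Net secondary income = 326.1 - 51.0 = 275.1
Current account = 623.0 + 176.4 + 275.1 = 1074.5

1074.5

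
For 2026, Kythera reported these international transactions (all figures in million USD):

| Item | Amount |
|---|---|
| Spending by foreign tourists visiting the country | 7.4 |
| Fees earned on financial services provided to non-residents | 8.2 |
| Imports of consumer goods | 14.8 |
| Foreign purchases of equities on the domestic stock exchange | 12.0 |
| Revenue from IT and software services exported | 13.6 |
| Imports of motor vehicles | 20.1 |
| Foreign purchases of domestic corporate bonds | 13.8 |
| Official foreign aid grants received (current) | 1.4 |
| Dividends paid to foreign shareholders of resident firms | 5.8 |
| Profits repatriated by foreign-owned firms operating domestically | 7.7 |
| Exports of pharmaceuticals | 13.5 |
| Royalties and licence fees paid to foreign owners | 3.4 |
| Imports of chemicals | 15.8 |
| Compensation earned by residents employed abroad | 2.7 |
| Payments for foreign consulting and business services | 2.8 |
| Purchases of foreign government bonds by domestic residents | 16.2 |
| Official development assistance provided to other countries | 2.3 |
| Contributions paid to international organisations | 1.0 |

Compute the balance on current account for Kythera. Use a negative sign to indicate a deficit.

Goods: -20.1 - 14.8 - 15.8 + 13.5 = -37.2
Services: -2.8 + 13.6 + 7.4 - 3.4 + 8.2 = 23.0
Primary income: 2.7 - 5.8 - 7.7 = -10.8
Secondary income: -2.3 + 1.4 - 1.0 = -1.9
Current account = (-37.2) + 23.0 + (-10.8) + (-1.9) = -26.9
(Excluded from the current account — financial account: foreign purchases of equities on the domestic stock exchange 12.0, foreign purchases of domestic corporate bonds 13.8, purchases of foreign government bonds by domestic residents 16.2.)

-26.9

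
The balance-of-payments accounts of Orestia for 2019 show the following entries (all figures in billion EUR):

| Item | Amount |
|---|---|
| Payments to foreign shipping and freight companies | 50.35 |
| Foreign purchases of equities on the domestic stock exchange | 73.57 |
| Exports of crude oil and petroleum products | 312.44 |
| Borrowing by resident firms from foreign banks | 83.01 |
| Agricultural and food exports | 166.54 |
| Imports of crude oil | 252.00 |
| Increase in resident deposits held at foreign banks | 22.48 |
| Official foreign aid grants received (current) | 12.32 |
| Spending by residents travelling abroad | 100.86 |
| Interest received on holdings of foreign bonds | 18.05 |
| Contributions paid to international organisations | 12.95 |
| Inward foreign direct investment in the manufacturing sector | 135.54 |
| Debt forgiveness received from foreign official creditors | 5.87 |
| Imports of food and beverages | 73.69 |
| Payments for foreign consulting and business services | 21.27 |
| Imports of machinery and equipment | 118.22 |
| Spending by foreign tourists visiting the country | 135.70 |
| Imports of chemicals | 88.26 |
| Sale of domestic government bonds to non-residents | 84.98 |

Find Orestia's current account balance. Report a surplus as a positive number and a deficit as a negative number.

-72.55

Goods: 166.54 - 118.22 + 312.44 - 252.00 - 88.26 - 73.69 = -53.19
Services: -100.86 - 21.27 - 50.35 + 135.70 = -36.78
Primary income: 18.05
Secondary income: -12.95 + 12.32 = -0.63
Current account = (-53.19) + (-36.78) + 18.05 + (-0.63) = -72.55
(Excluded from the current account — financial account: foreign purchases of equities on the domestic stock exchange 73.57, borrowing by resident firms from foreign banks 83.01, increase in resident deposits held at foreign banks 22.48, inward foreign direct investment in the manufacturing sector 135.54, sale of domestic government bonds to non-residents 84.98; capital account: debt forgiveness received from foreign official creditors 5.87.)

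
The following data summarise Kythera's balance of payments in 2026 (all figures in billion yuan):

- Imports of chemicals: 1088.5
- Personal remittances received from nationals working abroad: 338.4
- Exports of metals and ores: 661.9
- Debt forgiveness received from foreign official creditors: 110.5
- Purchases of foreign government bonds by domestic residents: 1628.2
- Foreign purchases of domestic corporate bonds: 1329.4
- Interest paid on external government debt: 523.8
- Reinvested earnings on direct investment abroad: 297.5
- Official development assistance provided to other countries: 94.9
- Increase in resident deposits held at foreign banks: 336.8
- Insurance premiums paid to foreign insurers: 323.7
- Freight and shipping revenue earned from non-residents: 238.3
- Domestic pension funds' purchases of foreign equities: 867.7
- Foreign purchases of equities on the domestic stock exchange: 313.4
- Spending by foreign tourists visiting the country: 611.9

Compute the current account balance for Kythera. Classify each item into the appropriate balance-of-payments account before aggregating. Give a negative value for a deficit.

117.1

Goods: 661.9 - 1088.5 = -426.6
Services: 611.9 + 238.3 - 323.7 = 526.5
Primary income: -523.8 + 297.5 = -226.3
Secondary income: 338.4 - 94.9 = 243.5
Current account = (-426.6) + 526.5 + (-226.3) + 243.5 = 117.1
(Excluded from the current account — capital account: debt forgiveness received from foreign official creditors 110.5; financial account: purchases of foreign government bonds by domestic residents 1628.2, foreign purchases of domestic corporate bonds 1329.4, increase in resident deposits held at foreign banks 336.8, domestic pension funds' purchases of foreign equities 867.7, foreign purchases of equities on the domestic stock exchange 313.4.)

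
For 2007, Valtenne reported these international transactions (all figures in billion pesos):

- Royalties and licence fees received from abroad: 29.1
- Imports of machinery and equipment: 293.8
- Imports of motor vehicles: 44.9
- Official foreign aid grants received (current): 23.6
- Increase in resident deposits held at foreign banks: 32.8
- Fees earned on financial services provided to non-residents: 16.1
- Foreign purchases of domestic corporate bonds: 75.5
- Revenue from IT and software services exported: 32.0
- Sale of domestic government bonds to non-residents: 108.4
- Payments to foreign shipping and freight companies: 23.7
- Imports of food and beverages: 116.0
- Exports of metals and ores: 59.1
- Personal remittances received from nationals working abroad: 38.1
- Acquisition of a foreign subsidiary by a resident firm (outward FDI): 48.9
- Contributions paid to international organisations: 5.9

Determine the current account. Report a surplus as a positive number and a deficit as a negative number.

-286.3

Goods: -44.9 - 293.8 - 116.0 + 59.1 = -395.6
Services: 29.1 + 16.1 + 32.0 - 23.7 = 53.5
Secondary income: 23.6 - 5.9 + 38.1 = 55.8
Current account = (-395.6) + 53.5 + 55.8 = -286.3
(Excluded from the current account — financial account: increase in resident deposits held at foreign banks 32.8, foreign purchases of domestic corporate bonds 75.5, sale of domestic government bonds to non-residents 108.4, acquisition of a foreign subsidiary by a resident firm (outward FDI) 48.9.)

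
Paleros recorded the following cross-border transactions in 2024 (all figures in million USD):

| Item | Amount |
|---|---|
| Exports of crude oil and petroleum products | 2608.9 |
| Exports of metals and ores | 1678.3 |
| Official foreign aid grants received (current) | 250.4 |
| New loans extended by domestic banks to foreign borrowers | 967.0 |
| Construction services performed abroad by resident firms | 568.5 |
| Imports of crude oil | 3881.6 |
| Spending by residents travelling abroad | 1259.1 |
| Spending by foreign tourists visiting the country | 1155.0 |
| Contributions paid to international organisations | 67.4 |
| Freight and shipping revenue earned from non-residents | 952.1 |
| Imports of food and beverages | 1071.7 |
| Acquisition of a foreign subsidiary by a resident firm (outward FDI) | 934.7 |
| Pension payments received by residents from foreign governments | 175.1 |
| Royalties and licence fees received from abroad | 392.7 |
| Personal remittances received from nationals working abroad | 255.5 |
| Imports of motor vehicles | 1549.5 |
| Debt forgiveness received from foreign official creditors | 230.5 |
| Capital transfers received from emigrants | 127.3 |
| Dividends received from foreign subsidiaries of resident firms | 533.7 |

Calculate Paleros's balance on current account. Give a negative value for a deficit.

740.9

Goods: -1071.7 - 1549.5 + 1678.3 + 2608.9 - 3881.6 = -2215.6
Services: 952.1 + 392.7 + 1155.0 - 1259.1 + 568.5 = 1809.2
Primary income: 533.7
Secondary income: 175.1 + 250.4 + 255.5 - 67.4 = 613.6
Current account = (-2215.6) + 1809.2 + 533.7 + 613.6 = 740.9
(Excluded from the current account — financial account: new loans extended by domestic banks to foreign borrowers 967.0, acquisition of a foreign subsidiary by a resident firm (outward FDI) 934.7; capital account: debt forgiveness received from foreign official creditors 230.5, capital transfers received from emigrants 127.3.)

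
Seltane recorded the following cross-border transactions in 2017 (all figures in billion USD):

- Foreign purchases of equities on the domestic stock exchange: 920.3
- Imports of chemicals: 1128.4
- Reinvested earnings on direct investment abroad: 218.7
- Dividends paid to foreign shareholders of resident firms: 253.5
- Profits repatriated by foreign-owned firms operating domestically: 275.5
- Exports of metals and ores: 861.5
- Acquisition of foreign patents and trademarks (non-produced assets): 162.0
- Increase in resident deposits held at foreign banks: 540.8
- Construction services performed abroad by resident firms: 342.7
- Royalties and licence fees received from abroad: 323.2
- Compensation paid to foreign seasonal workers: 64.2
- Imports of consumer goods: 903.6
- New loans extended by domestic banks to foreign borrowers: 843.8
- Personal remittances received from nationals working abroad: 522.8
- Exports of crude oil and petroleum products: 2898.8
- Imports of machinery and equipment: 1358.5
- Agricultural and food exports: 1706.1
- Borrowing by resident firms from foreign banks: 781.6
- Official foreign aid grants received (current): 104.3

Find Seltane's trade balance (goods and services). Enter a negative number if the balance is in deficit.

Goods: 1706.1 + 861.5 - 903.6 - 1128.4 - 1358.5 + 2898.8 = 2075.9
Services: 342.7 + 323.2 = 665.9
Trade balance = 2075.9 + 665.9 = 2741.8
(Excluded from the trade balance — financial account: foreign purchases of equities on the domestic stock exchange 920.3, increase in resident deposits held at foreign banks 540.8, new loans extended by domestic banks to foreign borrowers 843.8, borrowing by resident firms from foreign banks 781.6; primary income: reinvested earnings on direct investment abroad 218.7, dividends paid to foreign shareholders of resident firms 253.5, profits repatriated by foreign-owned firms operating domestically 275.5, compensation paid to foreign seasonal workers 64.2; capital account: acquisition of foreign patents and trademarks (non-produced assets) 162.0; secondary income: personal remittances received from nationals working abroad 522.8, official foreign aid grants received (current) 104.3.)

2741.8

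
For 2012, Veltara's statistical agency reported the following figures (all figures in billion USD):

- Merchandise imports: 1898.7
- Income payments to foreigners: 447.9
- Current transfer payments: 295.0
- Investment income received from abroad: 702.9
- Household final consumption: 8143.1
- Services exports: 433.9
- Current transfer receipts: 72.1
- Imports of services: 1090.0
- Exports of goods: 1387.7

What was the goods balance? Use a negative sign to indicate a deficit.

Goods balance = 1387.7 - 1898.7 = -511.0

-511.0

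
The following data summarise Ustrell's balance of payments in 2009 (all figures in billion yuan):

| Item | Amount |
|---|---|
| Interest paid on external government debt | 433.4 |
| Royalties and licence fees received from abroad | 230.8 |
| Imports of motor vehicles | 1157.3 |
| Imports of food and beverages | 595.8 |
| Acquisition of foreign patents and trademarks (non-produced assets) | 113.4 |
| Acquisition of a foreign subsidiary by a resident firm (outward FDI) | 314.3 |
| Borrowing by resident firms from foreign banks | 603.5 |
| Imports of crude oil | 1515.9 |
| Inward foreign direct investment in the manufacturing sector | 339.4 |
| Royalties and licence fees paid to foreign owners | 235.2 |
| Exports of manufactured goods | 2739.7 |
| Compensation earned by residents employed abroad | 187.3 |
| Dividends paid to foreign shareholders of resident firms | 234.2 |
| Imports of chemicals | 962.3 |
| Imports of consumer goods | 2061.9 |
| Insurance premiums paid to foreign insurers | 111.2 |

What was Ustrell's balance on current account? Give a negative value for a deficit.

Goods: -962.3 - 595.8 + 2739.7 - 1515.9 - 2061.9 - 1157.3 = -3553.5
Services: 230.8 - 111.2 - 235.2 = -115.6
Primary income: -234.2 - 433.4 + 187.3 = -480.3
Current account = (-3553.5) + (-115.6) + (-480.3) = -4149.4
(Excluded from the current account — capital account: acquisition of foreign patents and trademarks (non-produced assets) 113.4; financial account: acquisition of a foreign subsidiary by a resident firm (outward FDI) 314.3, borrowing by resident firms from foreign banks 603.5, inward foreign direct investment in the manufacturing sector 339.4.)

-4149.4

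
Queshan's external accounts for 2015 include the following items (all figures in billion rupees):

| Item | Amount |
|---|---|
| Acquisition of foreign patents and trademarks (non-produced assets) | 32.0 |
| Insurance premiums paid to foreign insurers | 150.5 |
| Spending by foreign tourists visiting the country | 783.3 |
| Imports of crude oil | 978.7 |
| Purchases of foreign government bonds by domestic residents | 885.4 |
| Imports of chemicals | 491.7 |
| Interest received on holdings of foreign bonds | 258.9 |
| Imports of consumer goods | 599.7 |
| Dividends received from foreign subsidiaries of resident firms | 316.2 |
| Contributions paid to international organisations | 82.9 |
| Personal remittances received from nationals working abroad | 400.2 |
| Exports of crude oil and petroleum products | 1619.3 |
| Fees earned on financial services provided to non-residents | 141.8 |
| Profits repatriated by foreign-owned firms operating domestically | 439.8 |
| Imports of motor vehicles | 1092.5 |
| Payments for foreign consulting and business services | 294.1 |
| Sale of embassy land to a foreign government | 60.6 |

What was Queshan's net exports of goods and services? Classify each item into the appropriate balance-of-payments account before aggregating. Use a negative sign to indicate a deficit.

Goods: 1619.3 - 491.7 - 978.7 - 1092.5 - 599.7 = -1543.3
Services: 783.3 + 141.8 - 294.1 - 150.5 = 480.5
Trade balance = -1543.3 + 480.5 = -1062.8
(Excluded from the trade balance — capital account: acquisition of foreign patents and trademarks (non-produced assets) 32.0, sale of embassy land to a foreign government 60.6; financial account: purchases of foreign government bonds by domestic residents 885.4; primary income: interest received on holdings of foreign bonds 258.9, dividends received from foreign subsidiaries of resident firms 316.2, profits repatriated by foreign-owned firms operating domestically 439.8; secondary income: contributions paid to international organisations 82.9, personal remittances received from nationals working abroad 400.2.)

-1062.8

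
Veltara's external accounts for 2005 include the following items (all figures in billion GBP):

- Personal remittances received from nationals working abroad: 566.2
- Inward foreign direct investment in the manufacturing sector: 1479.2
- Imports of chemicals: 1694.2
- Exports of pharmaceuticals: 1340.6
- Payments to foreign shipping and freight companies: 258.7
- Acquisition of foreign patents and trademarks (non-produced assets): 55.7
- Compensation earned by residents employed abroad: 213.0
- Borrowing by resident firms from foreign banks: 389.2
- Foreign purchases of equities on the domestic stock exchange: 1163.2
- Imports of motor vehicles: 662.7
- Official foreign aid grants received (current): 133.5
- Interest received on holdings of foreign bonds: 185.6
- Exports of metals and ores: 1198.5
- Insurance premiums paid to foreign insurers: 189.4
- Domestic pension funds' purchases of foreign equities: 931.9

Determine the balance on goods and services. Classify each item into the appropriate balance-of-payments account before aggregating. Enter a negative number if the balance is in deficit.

-265.9

Goods: -662.7 + 1340.6 - 1694.2 + 1198.5 = 182.2
Services: -189.4 - 258.7 = -448.1
Trade balance = 182.2 + (-448.1) = -265.9
(Excluded from the trade balance — secondary income: personal remittances received from nationals working abroad 566.2, official foreign aid grants received (current) 133.5; financial account: inward foreign direct investment in the manufacturing sector 1479.2, borrowing by resident firms from foreign banks 389.2, foreign purchases of equities on the domestic stock exchange 1163.2, domestic pension funds' purchases of foreign equities 931.9; capital account: acquisition of foreign patents and trademarks (non-produced assets) 55.7; primary income: compensation earned by residents employed abroad 213.0, interest received on holdings of foreign bonds 185.6.)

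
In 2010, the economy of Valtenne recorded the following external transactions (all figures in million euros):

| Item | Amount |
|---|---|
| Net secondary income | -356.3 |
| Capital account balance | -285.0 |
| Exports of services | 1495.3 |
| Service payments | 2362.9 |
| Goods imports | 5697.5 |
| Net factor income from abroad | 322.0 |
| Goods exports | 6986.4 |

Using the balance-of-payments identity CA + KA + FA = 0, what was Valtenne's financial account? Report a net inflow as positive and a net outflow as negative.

-102.0

Goods balance = 6986.4 - 5697.5 = 1288.9
Services balance = 1495.3 - 2362.9 = -867.6
Trade balance (goods + services) = 1288.9 + (-867.6) = 421.3
Net primary income = 322.0
Net secondary income = -356.3
Current account = 421.3 + 322.0 + (-356.3) = 387.0
Financial account = -(387.0 + (-285.0)) = -102.0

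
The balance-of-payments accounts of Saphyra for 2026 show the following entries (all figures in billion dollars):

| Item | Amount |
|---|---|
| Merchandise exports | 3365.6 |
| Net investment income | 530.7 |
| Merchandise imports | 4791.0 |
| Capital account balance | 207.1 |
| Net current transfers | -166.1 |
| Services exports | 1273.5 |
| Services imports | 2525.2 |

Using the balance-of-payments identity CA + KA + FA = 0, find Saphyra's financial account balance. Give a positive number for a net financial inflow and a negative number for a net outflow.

2105.4

Goods balance = 3365.6 - 4791.0 = -1425.4
Services balance = 1273.5 - 2525.2 = -1251.7
Trade balance (goods + services) = -1425.4 + (-1251.7) = -2677.1
Net primary income = 530.7
Net secondary income = -166.1
Current account = -2677.1 + 530.7 + (-166.1) = -2312.5
Financial account = -(-2312.5 + 207.1) = 2105.4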